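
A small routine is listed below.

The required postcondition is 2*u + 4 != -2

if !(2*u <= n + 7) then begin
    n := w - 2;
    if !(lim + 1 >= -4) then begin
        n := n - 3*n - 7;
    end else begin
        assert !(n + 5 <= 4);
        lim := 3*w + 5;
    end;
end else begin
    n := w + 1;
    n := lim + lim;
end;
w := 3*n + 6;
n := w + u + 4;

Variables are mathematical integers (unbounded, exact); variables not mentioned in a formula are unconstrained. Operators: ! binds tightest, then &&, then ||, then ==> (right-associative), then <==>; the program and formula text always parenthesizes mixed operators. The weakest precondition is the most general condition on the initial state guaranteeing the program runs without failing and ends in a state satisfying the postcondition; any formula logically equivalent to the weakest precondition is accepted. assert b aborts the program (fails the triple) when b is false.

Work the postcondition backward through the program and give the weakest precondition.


Working backward. After the program, the postcondition 2*u + 4 != -2 must hold; in canonical form it is 2*u != -6.
Before n := w + u + 4: 2*u != -6
Before w := 3*n + 6: 2*u != -6
Then branch requires ((!(lim >= -5)) ==> 2*u != -6) && (lim >= -5 ==> ((!(w <= 1)) && 2*u != -6)); else branch requires 2*u != -6.
Before the if: ((!(2*u <= n + 7)) ==> (((!(lim >= -5)) ==> 2*u != -6) && (lim >= -5 ==> ((!(w <= 1)) && 2*u != -6)))) && (2*u <= n + 7 ==> 2*u != -6)
Answer: WP = ((!(2*u <= n + 7)) ==> (((!(lim >= -5)) ==> 2*u != -6) && (lim >= -5 ==> ((!(w <= 1)) && 2*u != -6)))) && (2*u <= n + 7 ==> 2*u != -6)


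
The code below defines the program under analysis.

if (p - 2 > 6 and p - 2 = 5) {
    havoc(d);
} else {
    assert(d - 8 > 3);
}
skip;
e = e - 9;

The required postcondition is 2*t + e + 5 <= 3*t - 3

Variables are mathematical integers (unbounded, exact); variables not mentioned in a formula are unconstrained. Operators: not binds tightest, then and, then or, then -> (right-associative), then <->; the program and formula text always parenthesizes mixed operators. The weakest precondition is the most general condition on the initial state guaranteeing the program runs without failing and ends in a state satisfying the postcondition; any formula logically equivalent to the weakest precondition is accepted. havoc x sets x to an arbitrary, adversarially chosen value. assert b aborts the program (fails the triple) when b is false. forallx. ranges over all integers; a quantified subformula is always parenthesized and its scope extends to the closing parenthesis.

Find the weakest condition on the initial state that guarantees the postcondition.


Working backward. After the program, the postcondition 2*t + e + 5 <= 3*t - 3 must hold; in canonical form it is e <= t - 8.
Before e := e - 9: e <= t + 1
Before skip: e <= t + 1
Then branch requires e <= t + 1; else branch requires d > 11 and e <= t + 1.
Before the if: ((p > 8 and p = 7) -> e <= t + 1) and ((not (p > 8 and p = 7)) -> (d > 11 and e <= t + 1))
Answer: WP = ((p > 8 and p = 7) -> e <= t + 1) and ((not (p > 8 and p = 7)) -> (d > 11 and e <= t + 1))


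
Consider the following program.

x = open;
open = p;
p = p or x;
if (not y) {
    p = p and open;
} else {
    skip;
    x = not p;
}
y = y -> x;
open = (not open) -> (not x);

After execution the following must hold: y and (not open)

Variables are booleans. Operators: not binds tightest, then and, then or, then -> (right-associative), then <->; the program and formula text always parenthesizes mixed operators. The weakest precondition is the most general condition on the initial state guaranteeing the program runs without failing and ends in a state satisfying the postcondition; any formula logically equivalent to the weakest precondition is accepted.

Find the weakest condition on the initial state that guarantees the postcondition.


Working backward. After the program, y and (not open) must hold.
Before open := (not open) -> (not x): y and (not ((not open) -> (not x)))
Before y := y -> x: (y -> x) and (not ((not open) -> (not x)))
Then branch requires (y -> x) and (not ((not open) -> (not x))); else branch requires (y -> (not p)) and (not ((not open) -> p)).
Before the if: ((not y) -> ((y -> x) and (not ((not open) -> (not x))))) and (y -> ((y -> (not p)) and (not ((not open) -> p))))
Before p := p or x: ((not y) -> ((y -> x) and (not ((not open) -> (not x))))) and (y -> ((y -> (not (p or x))) and (not ((not open) -> (p or x)))))
Before open := p: ((not y) -> ((y -> x) and (not ((not p) -> (not x))))) and (y -> ((y -> (not (p or x))) and (not ((not p) -> (p or x)))))
Before x := open: ((not y) -> ((y -> open) and (not ((not p) -> (not open))))) and (y -> ((y -> (not (p or open))) and (not ((not p) -> (p or open)))))
Answer: WP = ((not y) -> ((y -> open) and (not ((not p) -> (not open))))) and (y -> ((y -> (not (p or open))) and (not ((not p) -> (p or open)))))


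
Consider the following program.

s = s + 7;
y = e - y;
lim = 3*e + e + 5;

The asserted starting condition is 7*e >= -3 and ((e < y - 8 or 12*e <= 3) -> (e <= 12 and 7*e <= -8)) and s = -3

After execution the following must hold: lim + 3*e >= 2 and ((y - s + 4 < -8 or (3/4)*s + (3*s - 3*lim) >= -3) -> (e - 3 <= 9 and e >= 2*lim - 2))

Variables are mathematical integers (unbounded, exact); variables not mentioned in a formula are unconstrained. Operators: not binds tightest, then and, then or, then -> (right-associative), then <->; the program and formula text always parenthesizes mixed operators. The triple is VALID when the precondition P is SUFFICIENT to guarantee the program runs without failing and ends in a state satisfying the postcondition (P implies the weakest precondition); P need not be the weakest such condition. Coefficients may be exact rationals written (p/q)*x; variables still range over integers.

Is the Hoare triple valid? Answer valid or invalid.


Working backward. After the program, the postcondition lim + 3*e >= 2 and ((y - s + 4 < -8 or (3/4)*s + (3*s - 3*lim) >= -3) -> (e - 3 <= 9 and e >= 2*lim - 2)) must hold; in canonical form it is 3*e + lim >= 2 and ((y < s - 12 or (15/4)*s >= 3*lim - 3) -> (e <= 12 and e >= 2*lim - 2)).
Before lim := 3*e + e + 5: 7*e >= -3 and ((y < s - 12 or (15/4)*s >= 12*e + 12) -> (e <= 12 and 7*e <= -8))
Before y := e - y: 7*e >= -3 and ((e < s + y - 12 or (15/4)*s >= 12*e + 12) -> (e <= 12 and 7*e <= -8))
Before s := s + 7: 7*e >= -3 and ((e < s + y - 5 or (15/4)*s >= 12*e - 57/4) -> (e <= 12 and 7*e <= -8))
The weakest precondition is 7*e >= -3 and ((e < s + y - 5 or (15/4)*s >= 12*e - 57/4) -> (e <= 12 and 7*e <= -8)).
Check whether 7*e >= -3 and ((e < y - 8 or 12*e <= 3) -> (e <= 12 and 7*e <= -8)) and s = -3 implies it.
Every state satisfying the precondition satisfies the weakest precondition: the implication holds.
Answer: valid


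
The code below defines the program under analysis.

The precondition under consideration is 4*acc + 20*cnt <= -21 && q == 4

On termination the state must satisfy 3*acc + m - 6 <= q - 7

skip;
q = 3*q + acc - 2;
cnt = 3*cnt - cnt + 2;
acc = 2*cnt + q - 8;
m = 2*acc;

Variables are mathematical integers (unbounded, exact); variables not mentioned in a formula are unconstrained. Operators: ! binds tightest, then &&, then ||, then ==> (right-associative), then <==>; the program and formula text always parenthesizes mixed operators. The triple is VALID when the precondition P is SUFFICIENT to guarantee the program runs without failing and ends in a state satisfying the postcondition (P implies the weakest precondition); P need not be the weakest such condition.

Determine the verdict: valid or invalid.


Working backward. After the program, the postcondition 3*acc + m - 6 <= q - 7 must hold; in canonical form it is 3*acc + m <= q - 1.
Before m := 2*acc: 5*acc <= q - 1
Before acc := 2*cnt + q - 8: 10*cnt + 4*q <= 39
Before cnt := 3*cnt - cnt + 2: 20*cnt + 4*q <= 19
Before q := 3*q + acc - 2: 4*acc + 20*cnt + 12*q <= 27
Before skip: 4*acc + 20*cnt + 12*q <= 27
The weakest precondition is 4*acc + 20*cnt + 12*q <= 27.
Check whether 4*acc + 20*cnt <= -21 && q == 4 implies it.
Every state satisfying the precondition satisfies the weakest precondition: the implication holds.
Answer: valid


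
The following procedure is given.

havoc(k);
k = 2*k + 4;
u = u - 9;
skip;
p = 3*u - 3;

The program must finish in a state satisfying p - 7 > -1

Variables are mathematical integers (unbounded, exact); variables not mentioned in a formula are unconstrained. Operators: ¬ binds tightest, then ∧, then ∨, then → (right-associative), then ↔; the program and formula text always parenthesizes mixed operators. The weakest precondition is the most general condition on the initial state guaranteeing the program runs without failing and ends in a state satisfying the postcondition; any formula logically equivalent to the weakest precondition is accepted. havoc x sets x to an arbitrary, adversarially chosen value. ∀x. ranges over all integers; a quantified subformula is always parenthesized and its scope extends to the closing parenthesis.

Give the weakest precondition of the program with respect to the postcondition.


Working backward. After the program, the postcondition p - 7 > -1 must hold; in canonical form it is p > 6.
Before p := 3*u - 3: 3*u > 9
Before skip: 3*u > 9
Before u := u - 9: 3*u > 36
Before k := 2*k + 4: 3*u > 36
Before havoc k: 3*u > 36
Answer: WP = 3*u > 36


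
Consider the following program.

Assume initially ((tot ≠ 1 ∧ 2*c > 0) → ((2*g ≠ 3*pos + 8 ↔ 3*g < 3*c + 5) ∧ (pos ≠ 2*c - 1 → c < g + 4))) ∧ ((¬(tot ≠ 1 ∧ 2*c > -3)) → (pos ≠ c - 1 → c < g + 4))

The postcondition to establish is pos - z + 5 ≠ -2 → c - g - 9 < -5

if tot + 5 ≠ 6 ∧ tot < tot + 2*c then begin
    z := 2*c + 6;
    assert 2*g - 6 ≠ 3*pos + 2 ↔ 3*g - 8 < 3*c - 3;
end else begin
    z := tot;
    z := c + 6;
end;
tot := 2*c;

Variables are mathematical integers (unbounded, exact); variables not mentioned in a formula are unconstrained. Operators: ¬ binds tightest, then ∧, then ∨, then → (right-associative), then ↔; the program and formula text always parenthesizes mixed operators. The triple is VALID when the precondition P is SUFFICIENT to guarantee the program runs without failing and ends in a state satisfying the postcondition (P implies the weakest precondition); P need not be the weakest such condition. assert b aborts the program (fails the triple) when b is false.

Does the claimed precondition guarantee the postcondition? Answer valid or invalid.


Working backward. After the program, the postcondition pos - z + 5 ≠ -2 → c - g - 9 < -5 must hold; in canonical form it is pos ≠ z - 7 → c < g + 4.
Before tot := 2*c: pos ≠ z - 7 → c < g + 4
Then branch requires (2*g ≠ 3*pos + 8 ↔ 3*g < 3*c + 5) ∧ (pos ≠ 2*c - 1 → c < g + 4); else branch requires pos ≠ c - 1 → c < g + 4.
Before the if: ((tot ≠ 1 ∧ 2*c > 0) → ((2*g ≠ 3*pos + 8 ↔ 3*g < 3*c + 5) ∧ (pos ≠ 2*c - 1 → c < g + 4))) ∧ ((¬(tot ≠ 1 ∧ 2*c > 0)) → (pos ≠ c - 1 → c < g + 4))
The weakest precondition is ((tot ≠ 1 ∧ 2*c > 0) → ((2*g ≠ 3*pos + 8 ↔ 3*g < 3*c + 5) ∧ (pos ≠ 2*c - 1 → c < g + 4))) ∧ ((¬(tot ≠ 1 ∧ 2*c > 0)) → (pos ≠ c - 1 → c < g + 4)).
Check whether ((tot ≠ 1 ∧ 2*c > 0) → ((2*g ≠ 3*pos + 8 ↔ 3*g < 3*c + 5) ∧ (pos ≠ 2*c - 1 → c < g + 4))) ∧ ((¬(tot ≠ 1 ∧ 2*c > -3)) → (pos ≠ c - 1 → c < g + 4)) implies it.
Countermodel: at the initial state c = -1, g = -5, pos = -1, tot = 2, the precondition holds but the weakest precondition fails.
Answer: invalid


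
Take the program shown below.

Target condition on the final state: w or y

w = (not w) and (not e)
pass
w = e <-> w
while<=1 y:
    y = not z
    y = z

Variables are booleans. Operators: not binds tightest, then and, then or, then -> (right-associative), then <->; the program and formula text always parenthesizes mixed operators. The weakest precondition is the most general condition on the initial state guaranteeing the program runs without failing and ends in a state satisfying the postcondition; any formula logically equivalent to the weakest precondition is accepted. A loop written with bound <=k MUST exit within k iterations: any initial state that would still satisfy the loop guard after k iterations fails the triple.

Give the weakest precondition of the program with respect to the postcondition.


Working backward. After the program, w or y must hold.
Before the loop (bound <=1), unroll the exhaustion recursion (WP_0 = exit-now case; WP_j = one more guarded iteration, up to j = 1):
  WP_0: (not y) and (w or y)
  WP_1: (y -> ((not z) and (w or z))) and ((not y) -> (w or y))
So before the loop: (y -> ((not z) and (w or z))) and ((not y) -> (w or y))
Before w := e <-> w: (y -> ((not z) and ((e <-> w) or z))) and ((not y) -> ((e <-> w) or y))
Before skip: (y -> ((not z) and ((e <-> w) or z))) and ((not y) -> ((e <-> w) or y))
Before w := (not w) and (not e): (y -> ((not z) and ((e <-> ((not w) and (not e))) or z))) and ((not y) -> ((e <-> ((not w) and (not e))) or y))
Answer: WP = (y -> ((not z) and ((e <-> ((not w) and (not e))) or z))) and ((not y) -> ((e <-> ((not w) and (not e))) or y))


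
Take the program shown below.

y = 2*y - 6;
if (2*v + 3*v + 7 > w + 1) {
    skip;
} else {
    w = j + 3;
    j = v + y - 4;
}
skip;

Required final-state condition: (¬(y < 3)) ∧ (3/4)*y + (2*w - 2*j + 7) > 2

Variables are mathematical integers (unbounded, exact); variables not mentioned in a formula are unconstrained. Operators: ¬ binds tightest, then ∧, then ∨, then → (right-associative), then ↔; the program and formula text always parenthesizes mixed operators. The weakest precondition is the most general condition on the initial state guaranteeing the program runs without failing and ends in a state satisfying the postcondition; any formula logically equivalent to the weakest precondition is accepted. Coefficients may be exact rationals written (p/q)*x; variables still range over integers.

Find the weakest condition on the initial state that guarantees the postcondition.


Working backward. After the program, the postcondition (¬(y < 3)) ∧ (3/4)*y + (2*w - 2*j + 7) > 2 must hold; in canonical form it is (¬(y < 3)) ∧ 2*w + (3/4)*y > 2*j - 5.
Before skip: (¬(y < 3)) ∧ 2*w + (3/4)*y > 2*j - 5
Then branch requires (¬(y < 3)) ∧ 2*w + (3/4)*y > 2*j - 5; else branch requires (¬(y < 3)) ∧ 2*j > 2*v + (5/4)*y - 19.
Before the if: (5*v > w - 6 → ((¬(y < 3)) ∧ 2*w + (3/4)*y > 2*j - 5)) ∧ ((¬(5*v > w - 6)) → ((¬(y < 3)) ∧ 2*j > 2*v + (5/4)*y - 19))
Before y := 2*y - 6: (5*v > w - 6 → ((¬(2*y < 9)) ∧ 2*w + (3/2)*y > 2*j - 1/2)) ∧ ((¬(5*v > w - 6)) → ((¬(2*y < 9)) ∧ 2*j > 2*v + (5/2)*y - 53/2))
Answer: WP = (5*v > w - 6 → ((¬(2*y < 9)) ∧ 2*w + (3/2)*y > 2*j - 1/2)) ∧ ((¬(5*v > w - 6)) → ((¬(2*y < 9)) ∧ 2*j > 2*v + (5/2)*y - 53/2))


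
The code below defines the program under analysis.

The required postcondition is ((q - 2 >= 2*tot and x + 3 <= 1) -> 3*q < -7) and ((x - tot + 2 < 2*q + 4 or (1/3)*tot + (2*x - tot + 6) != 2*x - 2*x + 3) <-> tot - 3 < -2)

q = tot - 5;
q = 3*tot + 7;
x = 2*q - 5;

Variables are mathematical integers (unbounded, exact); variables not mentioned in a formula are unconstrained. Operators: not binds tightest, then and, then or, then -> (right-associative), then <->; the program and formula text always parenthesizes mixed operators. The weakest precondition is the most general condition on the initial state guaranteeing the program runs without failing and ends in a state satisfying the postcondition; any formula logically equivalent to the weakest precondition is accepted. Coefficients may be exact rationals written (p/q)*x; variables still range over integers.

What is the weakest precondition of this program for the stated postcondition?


Working backward. After the program, the postcondition ((q - 2 >= 2*tot and x + 3 <= 1) -> 3*q < -7) and ((x - tot + 2 < 2*q + 4 or (1/3)*tot + (2*x - tot + 6) != 2*x - 2*x + 3) <-> tot - 3 < -2) must hold; in canonical form it is ((q >= 2*tot + 2 and x <= -2) -> 3*q < -7) and ((x < 2*q + tot + 2 or 2*x != (2/3)*tot - 3) <-> tot < 1).
Before x := 2*q - 5: ((q >= 2*tot + 2 and 2*q <= 3) -> 3*q < -7) and ((tot > -7 or 4*q != (2/3)*tot + 7) <-> tot < 1)
Before q := 3*tot + 7: ((tot >= -5 and 6*tot <= -11) -> 9*tot < -28) and ((tot > -7 or (34/3)*tot != -21) <-> tot < 1)
Before q := tot - 5: ((tot >= -5 and 6*tot <= -11) -> 9*tot < -28) and ((tot > -7 or (34/3)*tot != -21) <-> tot < 1)
Answer: WP = ((tot >= -5 and 6*tot <= -11) -> 9*tot < -28) and ((tot > -7 or (34/3)*tot != -21) <-> tot < 1)


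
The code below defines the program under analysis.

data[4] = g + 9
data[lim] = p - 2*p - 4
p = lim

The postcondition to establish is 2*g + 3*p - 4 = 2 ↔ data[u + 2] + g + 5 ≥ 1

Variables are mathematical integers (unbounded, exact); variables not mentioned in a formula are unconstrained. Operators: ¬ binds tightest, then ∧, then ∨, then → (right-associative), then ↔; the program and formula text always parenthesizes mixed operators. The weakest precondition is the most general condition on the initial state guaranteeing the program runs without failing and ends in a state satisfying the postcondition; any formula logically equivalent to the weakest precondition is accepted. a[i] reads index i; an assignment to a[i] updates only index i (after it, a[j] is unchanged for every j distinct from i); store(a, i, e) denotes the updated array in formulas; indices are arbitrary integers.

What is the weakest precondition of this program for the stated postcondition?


Working backward. After the program, the postcondition 2*g + 3*p - 4 = 2 ↔ data[u + 2] + g + 5 ≥ 1 must hold; in canonical form it is 2*g + 3*p = 6 ↔ data[u + 2] + g ≥ -4.
Before p := lim: 2*g + 3*lim = 6 ↔ data[u + 2] + g ≥ -4
Before data[lim] := p - 2*p - 4: 2*g + 3*lim = 6 ↔ store(data, lim, -p - 4)[u + 2] + g ≥ -4
Before data[4] := g + 9: 2*g + 3*lim = 6 ↔ store(store(data, 4, g + 9), lim, -p - 4)[u + 2] + g ≥ -4
Answer: WP = 2*g + 3*lim = 6 ↔ store(store(data, 4, g + 9), lim, -p - 4)[u + 2] + g ≥ -4


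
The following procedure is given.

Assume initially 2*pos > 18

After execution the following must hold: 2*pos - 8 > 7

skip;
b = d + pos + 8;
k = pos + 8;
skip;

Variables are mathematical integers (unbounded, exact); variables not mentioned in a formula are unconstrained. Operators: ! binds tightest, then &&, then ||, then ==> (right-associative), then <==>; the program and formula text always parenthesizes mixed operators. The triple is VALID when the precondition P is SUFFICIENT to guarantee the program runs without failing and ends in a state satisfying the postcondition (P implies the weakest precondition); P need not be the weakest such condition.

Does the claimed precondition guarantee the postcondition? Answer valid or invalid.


Working backward. After the program, the postcondition 2*pos - 8 > 7 must hold; in canonical form it is 2*pos > 15.
Before skip: 2*pos > 15
Before k := pos + 8: 2*pos > 15
Before b := d + pos + 8: 2*pos > 15
Before skip: 2*pos > 15
The weakest precondition is 2*pos > 15.
Check whether 2*pos > 18 implies it.
Every state satisfying the precondition satisfies the weakest precondition: the implication holds.
Answer: valid


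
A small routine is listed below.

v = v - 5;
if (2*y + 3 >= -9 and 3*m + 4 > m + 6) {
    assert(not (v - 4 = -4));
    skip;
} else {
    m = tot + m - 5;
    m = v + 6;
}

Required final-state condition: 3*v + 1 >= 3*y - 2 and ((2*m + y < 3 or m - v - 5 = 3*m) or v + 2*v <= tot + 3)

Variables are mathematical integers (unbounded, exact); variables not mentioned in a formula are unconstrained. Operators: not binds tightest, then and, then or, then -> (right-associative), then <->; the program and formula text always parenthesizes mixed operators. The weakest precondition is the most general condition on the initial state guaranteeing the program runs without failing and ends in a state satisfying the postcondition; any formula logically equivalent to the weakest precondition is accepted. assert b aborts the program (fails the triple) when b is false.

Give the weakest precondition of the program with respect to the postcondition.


Working backward. After the program, the postcondition 3*v + 1 >= 3*y - 2 and ((2*m + y < 3 or m - v - 5 = 3*m) or v + 2*v <= tot + 3) must hold; in canonical form it is 3*v >= 3*y - 3 and (2*m + y < 3 or 2*m + v = -5 or 3*v <= tot + 3).
Then branch requires (not (v = 0)) and 3*v >= 3*y - 3 and (2*m + y < 3 or 2*m + v = -5 or 3*v <= tot + 3); else branch requires 3*v >= 3*y - 3 and (2*v + y < -9 or 3*v = -17 or 3*v <= tot + 3).
Before the if: ((2*y >= -12 and 2*m > 2) -> ((not (v = 0)) and 3*v >= 3*y - 3 and (2*m + y < 3 or 2*m + v = -5 or 3*v <= tot + 3))) and ((not (2*y >= -12 and 2*m > 2)) -> (3*v >= 3*y - 3 and (2*v + y < -9 or 3*v = -17 or 3*v <= tot + 3)))
Before v := v - 5: ((2*y >= -12 and 2*m > 2) -> ((not (v = 5)) and 3*v >= 3*y + 12 and (2*m + y < 3 or 2*m + v = 0 or 3*v <= tot + 18))) and ((not (2*y >= -12 and 2*m > 2)) -> (3*v >= 3*y + 12 and (2*v + y < 1 or 3*v = -2 or 3*v <= tot + 18)))
Answer: WP = ((2*y >= -12 and 2*m > 2) -> ((not (v = 5)) and 3*v >= 3*y + 12 and (2*m + y < 3 or 2*m + v = 0 or 3*v <= tot + 18))) and ((not (2*y >= -12 and 2*m > 2)) -> (3*v >= 3*y + 12 and (2*v + y < 1 or 3*v = -2 or 3*v <= tot + 18)))


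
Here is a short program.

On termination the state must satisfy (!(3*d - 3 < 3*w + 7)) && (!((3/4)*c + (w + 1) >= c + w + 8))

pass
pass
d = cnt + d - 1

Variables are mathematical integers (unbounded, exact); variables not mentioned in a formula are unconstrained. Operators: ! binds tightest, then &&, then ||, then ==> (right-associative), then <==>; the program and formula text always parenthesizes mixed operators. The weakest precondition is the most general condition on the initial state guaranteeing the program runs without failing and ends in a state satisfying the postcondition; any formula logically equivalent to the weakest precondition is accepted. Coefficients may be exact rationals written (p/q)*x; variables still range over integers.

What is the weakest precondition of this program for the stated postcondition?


Working backward. After the program, the postcondition (!(3*d - 3 < 3*w + 7)) && (!((3/4)*c + (w + 1) >= c + w + 8)) must hold; in canonical form it is (!(3*d < 3*w + 10)) && (!((1/4)*c <= -7)).
Before d := cnt + d - 1: (!(3*cnt + 3*d < 3*w + 13)) && (!((1/4)*c <= -7))
Before skip: (!(3*cnt + 3*d < 3*w + 13)) && (!((1/4)*c <= -7))
Before skip: (!(3*cnt + 3*d < 3*w + 13)) && (!((1/4)*c <= -7))
Answer: WP = (!(3*cnt + 3*d < 3*w + 13)) && (!((1/4)*c <= -7))


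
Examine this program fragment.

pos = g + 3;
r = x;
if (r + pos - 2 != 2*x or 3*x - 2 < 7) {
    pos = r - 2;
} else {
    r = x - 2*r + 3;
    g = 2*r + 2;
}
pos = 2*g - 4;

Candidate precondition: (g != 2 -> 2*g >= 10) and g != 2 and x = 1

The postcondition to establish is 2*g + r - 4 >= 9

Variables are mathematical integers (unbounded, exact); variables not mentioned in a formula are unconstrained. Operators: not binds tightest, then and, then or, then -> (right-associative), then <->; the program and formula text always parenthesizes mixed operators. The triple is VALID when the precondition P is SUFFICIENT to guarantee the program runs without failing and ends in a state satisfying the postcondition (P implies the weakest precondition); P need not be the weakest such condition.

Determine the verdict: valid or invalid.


Working backward. After the program, the postcondition 2*g + r - 4 >= 9 must hold; in canonical form it is 2*g + r >= 13.
Before pos := 2*g - 4: 2*g + r >= 13
Then branch requires 2*g + r >= 13; else branch requires 5*x >= 10*r - 6.
Before the if: ((pos + r != 2*x + 2 or 3*x < 9) -> 2*g + r >= 13) and ((not (pos + r != 2*x + 2 or 3*x < 9)) -> 5*x >= 10*r - 6)
Before r := x: ((pos != x + 2 or 3*x < 9) -> 2*g + x >= 13) and ((not (pos != x + 2 or 3*x < 9)) -> 5*x <= 6)
Before pos := g + 3: ((g != x - 1 or 3*x < 9) -> 2*g + x >= 13) and ((not (g != x - 1 or 3*x < 9)) -> 5*x <= 6)
The weakest precondition is ((g != x - 1 or 3*x < 9) -> 2*g + x >= 13) and ((not (g != x - 1 or 3*x < 9)) -> 5*x <= 6).
Check whether (g != 2 -> 2*g >= 10) and g != 2 and x = 1 implies it.
Countermodel: at the initial state g = 5, x = 1, the precondition holds but the weakest precondition fails.
Answer: invalid


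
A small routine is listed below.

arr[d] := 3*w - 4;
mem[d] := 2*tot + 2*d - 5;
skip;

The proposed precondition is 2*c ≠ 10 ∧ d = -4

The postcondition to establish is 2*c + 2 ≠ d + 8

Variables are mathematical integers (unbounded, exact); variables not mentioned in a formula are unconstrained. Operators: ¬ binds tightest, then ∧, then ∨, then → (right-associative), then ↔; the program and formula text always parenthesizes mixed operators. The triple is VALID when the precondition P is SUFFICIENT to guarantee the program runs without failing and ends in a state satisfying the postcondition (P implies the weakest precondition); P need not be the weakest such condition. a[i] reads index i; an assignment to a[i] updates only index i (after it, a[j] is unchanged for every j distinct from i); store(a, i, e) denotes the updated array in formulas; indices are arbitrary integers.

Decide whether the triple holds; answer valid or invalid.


Working backward. After the program, the postcondition 2*c + 2 ≠ d + 8 must hold; in canonical form it is 2*c ≠ d + 6.
Before skip: 2*c ≠ d + 6
Before mem[d] := 2*tot + 2*d - 5: 2*c ≠ d + 6
Before arr[d] := 3*w - 4: 2*c ≠ d + 6
The weakest precondition is 2*c ≠ d + 6.
Check whether 2*c ≠ 10 ∧ d = -4 implies it.
Countermodel: at the initial state c = 1, d = -4, the precondition holds but the weakest precondition fails.
Answer: invalid


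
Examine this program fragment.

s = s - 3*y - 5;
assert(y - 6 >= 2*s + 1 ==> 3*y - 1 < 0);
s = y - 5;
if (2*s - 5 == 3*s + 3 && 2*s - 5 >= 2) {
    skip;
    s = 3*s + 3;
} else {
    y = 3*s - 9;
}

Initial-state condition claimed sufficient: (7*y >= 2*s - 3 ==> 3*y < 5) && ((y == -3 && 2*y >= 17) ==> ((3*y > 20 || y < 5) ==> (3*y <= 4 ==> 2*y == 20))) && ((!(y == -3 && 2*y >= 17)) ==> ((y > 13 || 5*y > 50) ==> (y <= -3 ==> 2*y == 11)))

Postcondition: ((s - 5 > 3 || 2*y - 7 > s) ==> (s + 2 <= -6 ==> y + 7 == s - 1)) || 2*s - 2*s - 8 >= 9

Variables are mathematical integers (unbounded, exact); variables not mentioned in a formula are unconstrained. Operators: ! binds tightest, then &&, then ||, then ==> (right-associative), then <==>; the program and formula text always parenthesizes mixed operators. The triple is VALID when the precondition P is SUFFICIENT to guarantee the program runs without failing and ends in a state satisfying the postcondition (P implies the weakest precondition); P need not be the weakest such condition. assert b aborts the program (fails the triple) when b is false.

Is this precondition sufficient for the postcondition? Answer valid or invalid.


Working backward. After the program, the postcondition ((s - 5 > 3 || 2*y - 7 > s) ==> (s + 2 <= -6 ==> y + 7 == s - 1)) || 2*s - 2*s - 8 >= 9 must hold; in canonical form it is (s > 8 || 2*y > s + 7) ==> (s <= -8 ==> y == s - 8).
Then branch requires (3*s > 5 || 2*y > 3*s + 10) ==> (3*s <= -11 ==> y == 3*s - 5); else branch requires (s > 8 || 5*s > 25) ==> (s <= -8 ==> 2*s == 1).
Before the if: ((s == -8 && 2*s >= 7) ==> ((3*s > 5 || 2*y > 3*s + 10) ==> (3*s <= -11 ==> y == 3*s - 5))) && ((!(s == -8 && 2*s >= 7)) ==> ((s > 8 || 5*s > 25) ==> (s <= -8 ==> 2*s == 1)))
Before s := y - 5: ((y == -3 && 2*y >= 17) ==> ((3*y > 20 || y < 5) ==> (3*y <= 4 ==> 2*y == 20))) && ((!(y == -3 && 2*y >= 17)) ==> ((y > 13 || 5*y > 50) ==> (y <= -3 ==> 2*y == 11)))
Before assert y - 6 >= 2*s + 1 ==> 3*y - 1 < 0: (y >= 2*s + 7 ==> 3*y < 1) && ((y == -3 && 2*y >= 17) ==> ((3*y > 20 || y < 5) ==> (3*y <= 4 ==> 2*y == 20))) && ((!(y == -3 && 2*y >= 17)) ==> ((y > 13 || 5*y > 50) ==> (y <= -3 ==> 2*y == 11)))
Before s := s - 3*y - 5: (7*y >= 2*s - 3 ==> 3*y < 1) && ((y == -3 && 2*y >= 17) ==> ((3*y > 20 || y < 5) ==> (3*y <= 4 ==> 2*y == 20))) && ((!(y == -3 && 2*y >= 17)) ==> ((y > 13 || 5*y > 50) ==> (y <= -3 ==> 2*y == 11)))
The weakest precondition is (7*y >= 2*s - 3 ==> 3*y < 1) && ((y == -3 && 2*y >= 17) ==> ((3*y > 20 || y < 5) ==> (3*y <= 4 ==> 2*y == 20))) && ((!(y == -3 && 2*y >= 17)) ==> ((y > 13 || 5*y > 50) ==> (y <= -3 ==> 2*y == 11))).
Check whether (7*y >= 2*s - 3 ==> 3*y < 5) && ((y == -3 && 2*y >= 17) ==> ((3*y > 20 || y < 5) ==> (3*y <= 4 ==> 2*y == 20))) && ((!(y == -3 && 2*y >= 17)) ==> ((y > 13 || 5*y > 50) ==> (y <= -3 ==> 2*y == 11))) implies it.
Countermodel: at the initial state s = 0, y = 1, the precondition holds but the weakest precondition fails.
Answer: invalid


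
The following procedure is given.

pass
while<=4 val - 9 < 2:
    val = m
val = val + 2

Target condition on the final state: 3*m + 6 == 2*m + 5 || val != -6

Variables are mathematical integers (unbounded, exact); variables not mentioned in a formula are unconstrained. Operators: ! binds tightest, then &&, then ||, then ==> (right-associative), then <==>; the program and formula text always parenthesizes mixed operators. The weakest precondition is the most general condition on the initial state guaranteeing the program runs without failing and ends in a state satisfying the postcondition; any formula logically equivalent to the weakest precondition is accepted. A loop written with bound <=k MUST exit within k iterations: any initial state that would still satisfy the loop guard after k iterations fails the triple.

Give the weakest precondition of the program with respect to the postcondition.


Working backward. After the program, the postcondition 3*m + 6 == 2*m + 5 || val != -6 must hold; in canonical form it is m == -1 || val != -6.
Before val := val + 2: m == -1 || val != -8
Before the loop (bound <=4), unroll the exhaustion recursion (WP_0 = exit-now case; WP_j = one more guarded iteration, up to j = 4):
  WP_0: (!(val < 11)) && (m == -1 || val != -8)
  WP_1: (val < 11 ==> ((!(m < 11)) && (m == -1 || m != -8))) && ((!(val < 11)) ==> (m == -1 || val != -8))
  WP_2: (val < 11 ==> ((m < 11 ==> ((!(m < 11)) && (m == -1 || m != -8))) && ((!(m < 11)) ==> (m == -1 || m != -8)))) && ((!(val < 11)) ==> (m == -1 || val != -8))
  WP_3: (val < 11 ==> ((m < 11 ==> ((m < 11 ==> ((!(m < 11)) && (m == -1 || m != -8))) && ((!(m < 11)) ==> (m == -1 || m != -8)))) && ((!(m < 11)) ==> (m == -1 || m != -8)))) && ((!(val < 11)) ==> (m == -1 || val != -8))
  WP_4: (val < 11 ==> ((m < 11 ==> ((m < 11 ==> ((m < 11 ==> ((!(m < 11)) && (m == -1 || m != -8))) && ((!(m < 11)) ==> (m == -1 || m != -8)))) && ((!(m < 11)) ==> (m == -1 || m != -8)))) && ((!(m < 11)) ==> (m == -1 || m != -8)))) && ((!(val < 11)) ==> (m == -1 || val != -8))
So before the loop: (val < 11 ==> ((m < 11 ==> ((m < 11 ==> ((m < 11 ==> ((!(m < 11)) && (m == -1 || m != -8))) && ((!(m < 11)) ==> (m == -1 || m != -8)))) && ((!(m < 11)) ==> (m == -1 || m != -8)))) && ((!(m < 11)) ==> (m == -1 || m != -8)))) && ((!(val < 11)) ==> (m == -1 || val != -8))
Before skip: (val < 11 ==> ((m < 11 ==> ((m < 11 ==> ((m < 11 ==> ((!(m < 11)) && (m == -1 || m != -8))) && ((!(m < 11)) ==> (m == -1 || m != -8)))) && ((!(m < 11)) ==> (m == -1 || m != -8)))) && ((!(m < 11)) ==> (m == -1 || m != -8)))) && ((!(val < 11)) ==> (m == -1 || val != -8))
Answer: WP = (val < 11 ==> ((m < 11 ==> ((m < 11 ==> ((m < 11 ==> ((!(m < 11)) && (m == -1 || m != -8))) && ((!(m < 11)) ==> (m == -1 || m != -8)))) && ((!(m < 11)) ==> (m == -1 || m != -8)))) && ((!(m < 11)) ==> (m == -1 || m != -8)))) && ((!(val < 11)) ==> (m == -1 || val != -8))


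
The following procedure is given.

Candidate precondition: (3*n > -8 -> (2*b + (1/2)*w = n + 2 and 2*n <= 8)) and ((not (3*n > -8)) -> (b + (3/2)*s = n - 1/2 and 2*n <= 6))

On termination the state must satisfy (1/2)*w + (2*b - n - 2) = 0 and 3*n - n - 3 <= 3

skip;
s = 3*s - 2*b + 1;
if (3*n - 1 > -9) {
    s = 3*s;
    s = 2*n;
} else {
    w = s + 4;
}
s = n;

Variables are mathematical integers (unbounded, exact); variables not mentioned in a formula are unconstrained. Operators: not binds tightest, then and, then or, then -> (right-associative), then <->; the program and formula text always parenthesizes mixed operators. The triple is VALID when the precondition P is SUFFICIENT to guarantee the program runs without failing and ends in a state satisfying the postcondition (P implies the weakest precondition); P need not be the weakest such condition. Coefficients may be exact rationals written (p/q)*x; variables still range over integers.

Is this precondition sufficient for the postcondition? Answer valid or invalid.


Working backward. After the program, the postcondition (1/2)*w + (2*b - n - 2) = 0 and 3*n - n - 3 <= 3 must hold; in canonical form it is 2*b + (1/2)*w = n + 2 and 2*n <= 6.
Before s := n: 2*b + (1/2)*w = n + 2 and 2*n <= 6
Then branch requires 2*b + (1/2)*w = n + 2 and 2*n <= 6; else branch requires 2*b + (1/2)*s = n and 2*n <= 6.
Before the if: (3*n > -8 -> (2*b + (1/2)*w = n + 2 and 2*n <= 6)) and ((not (3*n > -8)) -> (2*b + (1/2)*s = n and 2*n <= 6))
Before s := 3*s - 2*b + 1: (3*n > -8 -> (2*b + (1/2)*w = n + 2 and 2*n <= 6)) and ((not (3*n > -8)) -> (b + (3/2)*s = n - 1/2 and 2*n <= 6))
Before skip: (3*n > -8 -> (2*b + (1/2)*w = n + 2 and 2*n <= 6)) and ((not (3*n > -8)) -> (b + (3/2)*s = n - 1/2 and 2*n <= 6))
The weakest precondition is (3*n > -8 -> (2*b + (1/2)*w = n + 2 and 2*n <= 6)) and ((not (3*n > -8)) -> (b + (3/2)*s = n - 1/2 and 2*n <= 6)).
Check whether (3*n > -8 -> (2*b + (1/2)*w = n + 2 and 2*n <= 8)) and ((not (3*n > -8)) -> (b + (3/2)*s = n - 1/2 and 2*n <= 6)) implies it.
Countermodel: at the initial state b = 0, n = 4, s = 0, w = 12, the precondition holds but the weakest precondition fails.
Answer: invalid


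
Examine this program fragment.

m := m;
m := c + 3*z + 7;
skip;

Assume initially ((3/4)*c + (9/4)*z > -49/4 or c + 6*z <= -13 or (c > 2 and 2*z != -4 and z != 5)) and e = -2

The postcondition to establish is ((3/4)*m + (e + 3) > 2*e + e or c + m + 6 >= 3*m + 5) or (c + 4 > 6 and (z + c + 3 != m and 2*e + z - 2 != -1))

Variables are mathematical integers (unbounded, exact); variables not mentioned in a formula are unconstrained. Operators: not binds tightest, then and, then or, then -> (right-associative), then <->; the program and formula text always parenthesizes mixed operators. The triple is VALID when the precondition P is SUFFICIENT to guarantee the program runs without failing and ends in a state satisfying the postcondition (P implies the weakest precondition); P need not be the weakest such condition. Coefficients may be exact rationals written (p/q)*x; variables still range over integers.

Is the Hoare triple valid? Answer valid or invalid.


Working backward. After the program, the postcondition ((3/4)*m + (e + 3) > 2*e + e or c + m + 6 >= 3*m + 5) or (c + 4 > 6 and (z + c + 3 != m and 2*e + z - 2 != -1)) must hold; in canonical form it is (3/4)*m > 2*e - 3 or c >= 2*m - 1 or (c > 2 and c + z != m - 3 and 2*e + z != 1).
Before skip: (3/4)*m > 2*e - 3 or c >= 2*m - 1 or (c > 2 and c + z != m - 3 and 2*e + z != 1)
Before m := c + 3*z + 7: (3/4)*c + (9/4)*z > 2*e - 33/4 or c + 6*z <= -13 or (c > 2 and 2*z != -4 and 2*e + z != 1)
Before m := m: (3/4)*c + (9/4)*z > 2*e - 33/4 or c + 6*z <= -13 or (c > 2 and 2*z != -4 and 2*e + z != 1)
The weakest precondition is (3/4)*c + (9/4)*z > 2*e - 33/4 or c + 6*z <= -13 or (c > 2 and 2*z != -4 and 2*e + z != 1).
Check whether ((3/4)*c + (9/4)*z > -49/4 or c + 6*z <= -13 or (c > 2 and 2*z != -4 and z != 5)) and e = -2 implies it.
Every state satisfying the precondition satisfies the weakest precondition: the implication holds.
Answer: valid


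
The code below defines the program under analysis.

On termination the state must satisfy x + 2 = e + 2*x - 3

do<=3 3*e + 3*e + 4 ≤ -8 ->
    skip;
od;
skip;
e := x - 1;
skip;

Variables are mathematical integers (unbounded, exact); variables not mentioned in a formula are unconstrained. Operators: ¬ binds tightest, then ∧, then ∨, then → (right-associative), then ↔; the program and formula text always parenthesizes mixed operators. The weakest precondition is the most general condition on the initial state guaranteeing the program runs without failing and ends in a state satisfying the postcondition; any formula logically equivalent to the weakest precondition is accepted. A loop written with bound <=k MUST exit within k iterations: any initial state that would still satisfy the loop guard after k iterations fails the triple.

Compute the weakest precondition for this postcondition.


Working backward. After the program, the postcondition x + 2 = e + 2*x - 3 must hold; in canonical form it is e + x = 5.
Before skip: e + x = 5
Before e := x - 1: 2*x = 6
Before skip: 2*x = 6
Before the loop (bound <=3), unroll the exhaustion recursion (WP_0 = exit-now case; WP_j = one more guarded iteration, up to j = 3):
  WP_0: (¬(6*e ≤ -12)) ∧ 2*x = 6
  WP_1: (6*e ≤ -12 → ((¬(6*e ≤ -12)) ∧ 2*x = 6)) ∧ ((¬(6*e ≤ -12)) → 2*x = 6)
  WP_2: (6*e ≤ -12 → ((6*e ≤ -12 → ((¬(6*e ≤ -12)) ∧ 2*x = 6)) ∧ ((¬(6*e ≤ -12)) → 2*x = 6))) ∧ ((¬(6*e ≤ -12)) → 2*x = 6)
  WP_3: (6*e ≤ -12 → ((6*e ≤ -12 → ((6*e ≤ -12 → ((¬(6*e ≤ -12)) ∧ 2*x = 6)) ∧ ((¬(6*e ≤ -12)) → 2*x = 6))) ∧ ((¬(6*e ≤ -12)) → 2*x = 6))) ∧ ((¬(6*e ≤ -12)) → 2*x = 6)
So before the loop: (6*e ≤ -12 → ((6*e ≤ -12 → ((6*e ≤ -12 → ((¬(6*e ≤ -12)) ∧ 2*x = 6)) ∧ ((¬(6*e ≤ -12)) → 2*x = 6))) ∧ ((¬(6*e ≤ -12)) → 2*x = 6))) ∧ ((¬(6*e ≤ -12)) → 2*x = 6)
Answer: WP = (6*e ≤ -12 → ((6*e ≤ -12 → ((6*e ≤ -12 → ((¬(6*e ≤ -12)) ∧ 2*x = 6)) ∧ ((¬(6*e ≤ -12)) → 2*x = 6))) ∧ ((¬(6*e ≤ -12)) → 2*x = 6))) ∧ ((¬(6*e ≤ -12)) → 2*x = 6)


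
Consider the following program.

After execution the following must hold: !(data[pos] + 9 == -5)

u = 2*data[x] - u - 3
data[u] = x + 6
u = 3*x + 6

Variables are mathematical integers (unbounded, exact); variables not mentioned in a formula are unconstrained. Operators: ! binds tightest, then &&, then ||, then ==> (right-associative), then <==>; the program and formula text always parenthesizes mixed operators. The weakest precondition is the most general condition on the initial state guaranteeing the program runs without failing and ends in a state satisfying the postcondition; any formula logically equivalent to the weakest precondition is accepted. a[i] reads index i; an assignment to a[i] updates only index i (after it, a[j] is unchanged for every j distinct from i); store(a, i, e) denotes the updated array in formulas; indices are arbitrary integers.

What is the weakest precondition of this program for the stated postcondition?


Working backward. After the program, the postcondition !(data[pos] + 9 == -5) must hold; in canonical form it is !(data[pos] == -14).
Before u := 3*x + 6: !(data[pos] == -14)
Before data[u] := x + 6: !(store(data, u, x + 6)[pos] == -14)
Before u := 2*data[x] - u - 3: !(store(data, 2*data[x] - u - 3, x + 6)[pos] == -14)
Answer: WP = !(store(data, 2*data[x] - u - 3, x + 6)[pos] == -14)


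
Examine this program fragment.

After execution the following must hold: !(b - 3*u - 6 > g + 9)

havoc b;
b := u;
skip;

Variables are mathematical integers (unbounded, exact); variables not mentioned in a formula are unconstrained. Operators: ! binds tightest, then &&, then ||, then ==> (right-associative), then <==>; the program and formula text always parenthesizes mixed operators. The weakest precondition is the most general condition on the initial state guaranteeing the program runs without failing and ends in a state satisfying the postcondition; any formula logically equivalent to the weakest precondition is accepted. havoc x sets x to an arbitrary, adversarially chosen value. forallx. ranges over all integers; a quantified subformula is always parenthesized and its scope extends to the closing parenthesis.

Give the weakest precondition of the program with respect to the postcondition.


Working backward. After the program, the postcondition !(b - 3*u - 6 > g + 9) must hold; in canonical form it is !(b > g + 3*u + 15).
Before skip: !(b > g + 3*u + 15)
Before b := u: !(g + 2*u < -15)
Before havoc b: !(g + 2*u < -15)
Answer: WP = !(g + 2*u < -15)
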